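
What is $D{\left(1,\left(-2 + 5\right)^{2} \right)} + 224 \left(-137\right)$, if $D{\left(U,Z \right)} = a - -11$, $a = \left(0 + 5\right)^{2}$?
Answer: $-30652$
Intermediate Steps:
$a = 25$ ($a = 5^{2} = 25$)
$D{\left(U,Z \right)} = 36$ ($D{\left(U,Z \right)} = 25 - -11 = 25 + 11 = 36$)
$D{\left(1,\left(-2 + 5\right)^{2} \right)} + 224 \left(-137\right) = 36 + 224 \left(-137\right) = 36 - 30688 = -30652$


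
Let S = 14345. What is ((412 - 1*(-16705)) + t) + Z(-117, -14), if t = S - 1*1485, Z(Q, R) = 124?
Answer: 30101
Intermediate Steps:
t = 12860 (t = 14345 - 1*1485 = 14345 - 1485 = 12860)
((412 - 1*(-16705)) + t) + Z(-117, -14) = ((412 - 1*(-16705)) + 12860) + 124 = ((412 + 16705) + 12860) + 124 = (17117 + 12860) + 124 = 29977 + 124 = 30101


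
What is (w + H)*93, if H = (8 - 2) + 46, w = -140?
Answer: -8184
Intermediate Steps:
H = 52 (H = 6 + 46 = 52)
(w + H)*93 = (-140 + 52)*93 = -88*93 = -8184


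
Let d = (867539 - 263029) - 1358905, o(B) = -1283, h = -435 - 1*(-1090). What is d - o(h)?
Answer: -753112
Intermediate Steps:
h = 655 (h = -435 + 1090 = 655)
d = -754395 (d = 604510 - 1358905 = -754395)
d - o(h) = -754395 - 1*(-1283) = -754395 + 1283 = -753112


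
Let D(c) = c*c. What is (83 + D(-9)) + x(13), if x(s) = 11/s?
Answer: 2143/13 ≈ 164.85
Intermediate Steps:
D(c) = c**2
(83 + D(-9)) + x(13) = (83 + (-9)**2) + 11/13 = (83 + 81) + 11*(1/13) = 164 + 11/13 = 2143/13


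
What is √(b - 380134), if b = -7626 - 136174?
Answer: I*√523934 ≈ 723.83*I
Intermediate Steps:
b = -143800
√(b - 380134) = √(-143800 - 380134) = √(-523934) = I*√523934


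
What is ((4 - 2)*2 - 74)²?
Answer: 4900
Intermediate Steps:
((4 - 2)*2 - 74)² = (2*2 - 74)² = (4 - 74)² = (-70)² = 4900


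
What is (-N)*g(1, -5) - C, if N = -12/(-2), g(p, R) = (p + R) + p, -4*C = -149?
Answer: -77/4 ≈ -19.250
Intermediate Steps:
C = 149/4 (C = -1/4*(-149) = 149/4 ≈ 37.250)
g(p, R) = R + 2*p (g(p, R) = (R + p) + p = R + 2*p)
N = 6 (N = -12*(-1)/2 = -3*(-2) = 6)
(-N)*g(1, -5) - C = (-1*6)*(-5 + 2*1) - 1*149/4 = -6*(-5 + 2) - 149/4 = -6*(-3) - 149/4 = 18 - 149/4 = -77/4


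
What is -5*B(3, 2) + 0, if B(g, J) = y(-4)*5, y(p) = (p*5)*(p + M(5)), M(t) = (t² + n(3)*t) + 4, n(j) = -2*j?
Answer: -2500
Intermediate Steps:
M(t) = 4 + t² - 6*t (M(t) = (t² + (-2*3)*t) + 4 = (t² - 6*t) + 4 = 4 + t² - 6*t)
y(p) = 5*p*(-1 + p) (y(p) = (p*5)*(p + (4 + 5² - 6*5)) = (5*p)*(p + (4 + 25 - 30)) = (5*p)*(p - 1) = (5*p)*(-1 + p) = 5*p*(-1 + p))
B(g, J) = 500 (B(g, J) = (5*(-4)*(-1 - 4))*5 = (5*(-4)*(-5))*5 = 100*5 = 500)
-5*B(3, 2) + 0 = -5*500 + 0 = -2500 + 0 = -2500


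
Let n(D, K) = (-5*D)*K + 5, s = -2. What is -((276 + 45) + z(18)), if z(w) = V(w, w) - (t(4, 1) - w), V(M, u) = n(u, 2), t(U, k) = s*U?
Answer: -172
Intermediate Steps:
n(D, K) = 5 - 5*D*K (n(D, K) = -5*D*K + 5 = 5 - 5*D*K)
t(U, k) = -2*U
V(M, u) = 5 - 10*u (V(M, u) = 5 - 5*u*2 = 5 - 10*u)
z(w) = 13 - 9*w (z(w) = (5 - 10*w) - (-2*4 - w) = (5 - 10*w) - (-8 - w) = (5 - 10*w) + (8 + w) = 13 - 9*w)
-((276 + 45) + z(18)) = -((276 + 45) + (13 - 9*18)) = -(321 + (13 - 162)) = -(321 - 149) = -1*172 = -172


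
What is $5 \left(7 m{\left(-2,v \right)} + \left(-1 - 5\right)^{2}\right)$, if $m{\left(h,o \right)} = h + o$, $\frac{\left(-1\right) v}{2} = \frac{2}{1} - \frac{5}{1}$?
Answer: $320$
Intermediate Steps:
$v = 6$ ($v = - 2 \left(\frac{2}{1} - \frac{5}{1}\right) = - 2 \left(2 \cdot 1 - 5\right) = - 2 \left(2 - 5\right) = \left(-2\right) \left(-3\right) = 6$)
$5 \left(7 m{\left(-2,v \right)} + \left(-1 - 5\right)^{2}\right) = 5 \left(7 \left(-2 + 6\right) + \left(-1 - 5\right)^{2}\right) = 5 \left(7 \cdot 4 + \left(-6\right)^{2}\right) = 5 \left(28 + 36\right) = 5 \cdot 64 = 320$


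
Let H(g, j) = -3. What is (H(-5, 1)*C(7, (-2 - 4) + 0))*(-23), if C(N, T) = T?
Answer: -414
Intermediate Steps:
(H(-5, 1)*C(7, (-2 - 4) + 0))*(-23) = -3*((-2 - 4) + 0)*(-23) = -3*(-6 + 0)*(-23) = -3*(-6)*(-23) = 18*(-23) = -414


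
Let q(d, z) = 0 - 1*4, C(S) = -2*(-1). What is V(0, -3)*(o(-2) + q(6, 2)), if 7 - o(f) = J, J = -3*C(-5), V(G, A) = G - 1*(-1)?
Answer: 9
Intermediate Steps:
C(S) = 2
q(d, z) = -4 (q(d, z) = 0 - 4 = -4)
V(G, A) = 1 + G (V(G, A) = G + 1 = 1 + G)
J = -6 (J = -3*2 = -6)
o(f) = 13 (o(f) = 7 - 1*(-6) = 7 + 6 = 13)
V(0, -3)*(o(-2) + q(6, 2)) = (1 + 0)*(13 - 4) = 1*9 = 9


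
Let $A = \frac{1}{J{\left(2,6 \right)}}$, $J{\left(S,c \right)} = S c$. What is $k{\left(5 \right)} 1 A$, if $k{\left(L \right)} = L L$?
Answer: $\frac{25}{12} \approx 2.0833$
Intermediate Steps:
$k{\left(L \right)} = L^{2}$
$A = \frac{1}{12}$ ($A = \frac{1}{2 \cdot 6} = \frac{1}{12} \approx 0.083333$)
$k{\left(5 \right)} 1 A = 5^{2} \cdot 1 \cdot \frac{1}{12} = 25 \cdot 1 \cdot \frac{1}{12} = 25 \cdot \frac{1}{12} = \frac{25}{12}$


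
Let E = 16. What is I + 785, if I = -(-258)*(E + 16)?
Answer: 9041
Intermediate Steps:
I = 8256 (I = -(-258)*(16 + 16) = -(-258)*32 = -43*(-192) = 8256)
I + 785 = 8256 + 785 = 9041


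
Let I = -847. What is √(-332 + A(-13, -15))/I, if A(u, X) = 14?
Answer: -I*√318/847 ≈ -0.021054*I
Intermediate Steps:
√(-332 + A(-13, -15))/I = √(-332 + 14)/(-847) = √(-318)*(-1/847) = (I*√318)*(-1/847) = -I*√318/847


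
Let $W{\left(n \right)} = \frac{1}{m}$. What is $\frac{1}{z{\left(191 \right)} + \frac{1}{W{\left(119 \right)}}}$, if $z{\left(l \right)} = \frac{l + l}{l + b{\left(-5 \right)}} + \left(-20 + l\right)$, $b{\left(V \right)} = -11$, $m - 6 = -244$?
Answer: $- \frac{90}{5839} \approx -0.015414$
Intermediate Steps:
$m = -238$ ($m = 6 - 244 = -238$)
$W{\left(n \right)} = - \frac{1}{238}$ ($W{\left(n \right)} = \frac{1}{-238} = - \frac{1}{238}$)
$z{\left(l \right)} = -20 + l + \frac{2 l}{-11 + l}$ ($z{\left(l \right)} = \frac{l + l}{l - 11} + \left(-20 + l\right) = \frac{2 l}{-11 + l} + \left(-20 + l\right) = -20 + l + \frac{2 l}{-11 + l}$)
$\frac{1}{z{\left(191 \right)} + \frac{1}{W{\left(119 \right)}}} = \frac{1}{\frac{220 + 191^{2} - 5539}{-11 + 191} + \frac{1}{- \frac{1}{238}}} = \frac{1}{\frac{220 + 36481 - 5539}{180} - 238} = \frac{1}{\frac{1}{180} \cdot 31162 - 238} = \frac{1}{\frac{15581}{90} - 238} = \frac{1}{- \frac{5839}{90}} = - \frac{90}{5839}$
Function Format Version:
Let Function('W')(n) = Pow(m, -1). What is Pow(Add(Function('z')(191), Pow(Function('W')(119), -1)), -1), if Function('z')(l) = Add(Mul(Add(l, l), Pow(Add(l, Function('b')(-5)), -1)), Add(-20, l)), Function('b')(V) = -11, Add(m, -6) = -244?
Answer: Rational(-90, 5839) ≈ -0.015414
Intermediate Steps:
m = -238 (m = Add(6, -244) = -238)
Function('W')(n) = Rational(-1, 238) (Function('W')(n) = Pow(-238, -1) = Rational(-1, 238))
Function('z')(l) = Add(-20, l, Mul(2, l, Pow(Add(-11, l), -1))) (Function('z')(l) = Add(Mul(Add(l, l), Pow(Add(l, -11), -1)), Add(-20, l)) = Add(Mul(Mul(2, l), Pow(Add(-11, l), -1)), Add(-20, l)) = Add(Mul(2, l, Pow(Add(-11, l), -1)), Add(-20, l)) = Add(-20, l, Mul(2, l, Pow(Add(-11, l), -1))))
Pow(Add(Function('z')(191), Pow(Function('W')(119), -1)), -1) = Pow(Add(Mul(Pow(Add(-11, 191), -1), Add(220, Pow(191, 2), Mul(-29, 191))), Pow(Rational(-1, 238), -1)), -1) = Pow(Add(Mul(Pow(180, -1), Add(220, 36481, -5539)), -238), -1) = Pow(Add(Mul(Rational(1, 180), 31162), -238), -1) = Pow(Add(Rational(15581, 90), -238), -1) = Pow(Rational(-5839, 90), -1) = Rational(-90, 5839)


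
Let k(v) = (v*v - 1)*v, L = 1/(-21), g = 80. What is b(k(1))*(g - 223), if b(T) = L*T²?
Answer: 0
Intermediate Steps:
L = -1/21 ≈ -0.047619
k(v) = v*(-1 + v²) (k(v) = (v² - 1)*v = (-1 + v²)*v = v*(-1 + v²))
b(T) = -T²/21
b(k(1))*(g - 223) = (-(1³ - 1*1)²/21)*(80 - 223) = -(1 - 1)²/21*(-143) = -1/21*0²*(-143) = -1/21*0*(-143) = 0*(-143) = 0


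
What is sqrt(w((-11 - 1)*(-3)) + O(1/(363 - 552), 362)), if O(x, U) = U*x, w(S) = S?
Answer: sqrt(135282)/63 ≈ 5.8382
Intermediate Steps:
sqrt(w((-11 - 1)*(-3)) + O(1/(363 - 552), 362)) = sqrt((-11 - 1)*(-3) + 362/(363 - 552)) = sqrt(-12*(-3) + 362/(-189)) = sqrt(36 + 362*(-1/189)) = sqrt(36 - 362/189) = sqrt(6442/189) = sqrt(135282)/63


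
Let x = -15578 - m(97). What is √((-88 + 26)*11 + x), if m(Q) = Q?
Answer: I*√16357 ≈ 127.89*I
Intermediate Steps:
x = -15675 (x = -15578 - 1*97 = -15578 - 97 = -15675)
√((-88 + 26)*11 + x) = √((-88 + 26)*11 - 15675) = √(-62*11 - 15675) = √(-682 - 15675) = √(-16357) = I*√16357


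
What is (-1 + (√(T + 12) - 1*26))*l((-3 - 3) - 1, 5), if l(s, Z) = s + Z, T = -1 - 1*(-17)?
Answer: 54 - 4*√7 ≈ 43.417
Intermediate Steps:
T = 16 (T = -1 + 17 = 16)
l(s, Z) = Z + s
(-1 + (√(T + 12) - 1*26))*l((-3 - 3) - 1, 5) = (-1 + (√(16 + 12) - 1*26))*(5 + ((-3 - 3) - 1)) = (-1 + (√28 - 26))*(5 + (-6 - 1)) = (-1 + (2*√7 - 26))*(5 - 7) = (-1 + (-26 + 2*√7))*(-2) = (-27 + 2*√7)*(-2) = 54 - 4*√7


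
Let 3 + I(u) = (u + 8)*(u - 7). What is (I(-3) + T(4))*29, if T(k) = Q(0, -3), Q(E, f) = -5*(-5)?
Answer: -812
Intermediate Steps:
Q(E, f) = 25
T(k) = 25
I(u) = -3 + (-7 + u)*(8 + u) (I(u) = -3 + (u + 8)*(u - 7) = -3 + (8 + u)*(-7 + u) = -3 + (-7 + u)*(8 + u))
(I(-3) + T(4))*29 = ((-59 - 3 + (-3)²) + 25)*29 = ((-59 - 3 + 9) + 25)*29 = (-53 + 25)*29 = -28*29 = -812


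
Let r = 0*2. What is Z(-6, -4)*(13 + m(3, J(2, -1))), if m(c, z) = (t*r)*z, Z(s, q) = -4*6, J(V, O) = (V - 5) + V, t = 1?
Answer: -312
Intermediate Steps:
r = 0
J(V, O) = -5 + 2*V (J(V, O) = (-5 + V) + V = -5 + 2*V)
Z(s, q) = -24
m(c, z) = 0 (m(c, z) = (1*0)*z = 0*z = 0)
Z(-6, -4)*(13 + m(3, J(2, -1))) = -24*(13 + 0) = -24*13 = -312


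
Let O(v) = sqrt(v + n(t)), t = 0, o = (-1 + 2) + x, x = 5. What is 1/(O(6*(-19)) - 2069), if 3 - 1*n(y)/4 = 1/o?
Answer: -6207/12842591 - 2*I*sqrt(231)/12842591 ≈ -0.00048331 - 2.3669e-6*I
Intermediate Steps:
o = 6 (o = (-1 + 2) + 5 = 1 + 5 = 6)
n(y) = 34/3 (n(y) = 12 - 4/6 = 12 - 4*1/6 = 12 - 2/3 = 34/3)
O(v) = sqrt(34/3 + v) (O(v) = sqrt(v + 34/3) = sqrt(34/3 + v))
1/(O(6*(-19)) - 2069) = 1/(sqrt(102 + 9*(6*(-19)))/3 - 2069) = 1/(sqrt(102 + 9*(-114))/3 - 2069) = 1/(sqrt(102 - 1026)/3 - 2069) = 1/(sqrt(-924)/3 - 2069) = 1/((2*I*sqrt(231))/3 - 2069) = 1/(2*I*sqrt(231)/3 - 2069) = 1/(-2069 + 2*I*sqrt(231)/3)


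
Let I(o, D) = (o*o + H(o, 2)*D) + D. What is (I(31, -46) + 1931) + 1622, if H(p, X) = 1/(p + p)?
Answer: 138485/31 ≈ 4467.3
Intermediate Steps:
H(p, X) = 1/(2*p)
I(o, D) = D + o² + D/(2*o) (I(o, D) = (o*o + (1/(2*o))*D) + D = (o² + D/(2*o)) + D = D + o² + D/(2*o))
(I(31, -46) + 1931) + 1622 = ((-46 + 31² + (½)*(-46)/31) + 1931) + 1622 = ((-46 + 961 + (½)*(-46)*(1/31)) + 1931) + 1622 = ((-46 + 961 - 23/31) + 1931) + 1622 = (28342/31 + 1931) + 1622 = 88203/31 + 1622 = 138485/31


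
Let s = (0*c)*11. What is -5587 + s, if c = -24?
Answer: -5587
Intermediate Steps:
s = 0 (s = (0*(-24))*11 = 0*11 = 0)
-5587 + s = -5587 + 0 = -5587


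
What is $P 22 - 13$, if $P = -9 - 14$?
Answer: $-519$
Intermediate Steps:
$P = -23$
$P 22 - 13 = \left(-23\right) 22 - 13 = -506 - 13 = -519$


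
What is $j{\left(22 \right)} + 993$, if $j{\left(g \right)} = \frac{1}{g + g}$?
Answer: $\frac{43693}{44} \approx 993.02$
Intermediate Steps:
$j{\left(g \right)} = \frac{1}{2 g}$
$j{\left(22 \right)} + 993 = \frac{1}{2 \cdot 22} + 993 = \frac{1}{2} \cdot \frac{1}{22} + 993 = \frac{1}{44} + 993 = \frac{43693}{44}$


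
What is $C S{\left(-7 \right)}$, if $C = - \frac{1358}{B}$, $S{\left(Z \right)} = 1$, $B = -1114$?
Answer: $\frac{679}{557} \approx 1.219$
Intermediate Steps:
$C = \frac{679}{557}$ ($C = - \frac{1358}{-1114} = \left(-1358\right) \left(- \frac{1}{1114}\right) = \frac{679}{557} \approx 1.219$)
$C S{\left(-7 \right)} = \frac{679}{557} \cdot 1 = \frac{679}{557}$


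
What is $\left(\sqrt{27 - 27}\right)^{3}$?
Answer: $0$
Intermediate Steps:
$\left(\sqrt{27 - 27}\right)^{3} = \left(\sqrt{0}\right)^{3} = 0^{3} = 0$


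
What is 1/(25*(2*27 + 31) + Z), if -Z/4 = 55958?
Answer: -1/221707 ≈ -4.5105e-6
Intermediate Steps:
Z = -223832 (Z = -4*55958 = -223832)
1/(25*(2*27 + 31) + Z) = 1/(25*(2*27 + 31) - 223832) = 1/(25*(54 + 31) - 223832) = 1/(25*85 - 223832) = 1/(2125 - 223832) = 1/(-221707) = -1/221707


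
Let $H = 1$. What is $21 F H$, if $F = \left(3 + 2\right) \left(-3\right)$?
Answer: $-315$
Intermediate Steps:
$F = -15$ ($F = 5 \left(-3\right) = -15$)
$21 F H = 21 \left(-15\right) 1 = \left(-315\right) 1 = -315$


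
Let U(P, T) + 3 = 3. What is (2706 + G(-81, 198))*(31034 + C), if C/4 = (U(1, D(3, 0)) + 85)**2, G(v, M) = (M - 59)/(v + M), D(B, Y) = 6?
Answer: 6327851698/39 ≈ 1.6225e+8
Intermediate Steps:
U(P, T) = 0 (U(P, T) = -3 + 3 = 0)
G(v, M) = (-59 + M)/(M + v)
C = 28900 (C = 4*(0 + 85)**2 = 4*85**2 = 4*7225 = 28900)
(2706 + G(-81, 198))*(31034 + C) = (2706 + (-59 + 198)/(198 - 81))*(31034 + 28900) = (2706 + 139/117)*59934 = (316741/117)*59934 = 6327851698/39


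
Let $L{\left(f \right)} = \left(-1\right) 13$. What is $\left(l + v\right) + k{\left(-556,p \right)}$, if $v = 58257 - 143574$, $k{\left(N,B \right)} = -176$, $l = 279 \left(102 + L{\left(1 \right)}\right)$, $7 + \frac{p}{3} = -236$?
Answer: $-60662$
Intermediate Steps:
$p = -729$ ($p = -21 + 3 \left(-236\right) = -21 - 708 = -729$)
$L{\left(f \right)} = -13$
$l = 24831$ ($l = 279 \left(102 - 13\right) = 279 \cdot 89 = 24831$)
$v = -85317$
$\left(l + v\right) + k{\left(-556,p \right)} = \left(24831 - 85317\right) - 176 = -60486 - 176 = -60662$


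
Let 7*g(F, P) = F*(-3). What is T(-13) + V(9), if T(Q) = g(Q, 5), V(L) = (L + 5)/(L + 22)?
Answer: 1307/217 ≈ 6.0230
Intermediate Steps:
V(L) = (5 + L)/(22 + L)
g(F, P) = -3*F/7 (g(F, P) = (F*(-3))/7 = (-3*F)/7 = -3*F/7)
T(Q) = -3*Q/7
T(-13) + V(9) = -3/7*(-13) + (5 + 9)/(22 + 9) = 39/7 + 14/31 = 1307/217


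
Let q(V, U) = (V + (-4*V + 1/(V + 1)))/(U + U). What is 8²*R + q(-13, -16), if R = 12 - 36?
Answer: -590291/384 ≈ -1537.2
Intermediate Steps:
R = -24
q(V, U) = (1/(1 + V) - 3*V)/(2*U) (q(V, U) = (V + (-4*V + 1/(1 + V)))/((2*U)) = (V + (1/(1 + V) - 4*V))*(1/(2*U)) = (1/(1 + V) - 3*V)*(1/(2*U)) = (1/(1 + V) - 3*V)/(2*U))
8²*R + q(-13, -16) = 8²*(-24) + (½)*(1 - 3*(-13) - 3*(-13)²)/(-16*(1 - 13)) = 64*(-24) + (½)*(-1/16)*(1 + 39 - 3*169)/(-12) = -1536 + (½)*(-1/16)*(-1/12)*(1 + 39 - 507) = -1536 + (½)*(-1/16)*(-1/12)*(-467) = -1536 - 467/384 = -590291/384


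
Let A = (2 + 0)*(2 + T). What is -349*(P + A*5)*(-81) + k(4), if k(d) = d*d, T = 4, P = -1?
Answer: 1667887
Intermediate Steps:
A = 12 (A = (2 + 0)*(2 + 4) = 2*6 = 12)
k(d) = d**2
-349*(P + A*5)*(-81) + k(4) = -349*(-1 + 12*5)*(-81) + 4**2 = -349*(-1 + 60)*(-81) + 16 = -20591*(-81) + 16 = -349*(-4779) + 16 = 1667871 + 16 = 1667887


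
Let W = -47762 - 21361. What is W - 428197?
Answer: -497320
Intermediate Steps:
W = -69123
W - 428197 = -69123 - 428197 = -497320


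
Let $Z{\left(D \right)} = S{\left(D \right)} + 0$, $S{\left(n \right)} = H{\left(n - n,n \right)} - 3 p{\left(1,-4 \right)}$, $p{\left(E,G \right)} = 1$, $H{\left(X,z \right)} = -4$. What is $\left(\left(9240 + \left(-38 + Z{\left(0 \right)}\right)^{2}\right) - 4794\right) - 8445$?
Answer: $-1974$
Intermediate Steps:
$S{\left(n \right)} = -7$ ($S{\left(n \right)} = -4 - 3 = -7$)
$Z{\left(D \right)} = -7$ ($Z{\left(D \right)} = -7 + 0 = -7$)
$\left(\left(9240 + \left(-38 + Z{\left(0 \right)}\right)^{2}\right) - 4794\right) - 8445 = \left(\left(9240 + \left(-38 - 7\right)^{2}\right) - 4794\right) - 8445 = \left(\left(9240 + \left(-45\right)^{2}\right) - 4794\right) - 8445 = \left(\left(9240 + 2025\right) - 4794\right) - 8445 = \left(11265 - 4794\right) - 8445 = 6471 - 8445 = -1974$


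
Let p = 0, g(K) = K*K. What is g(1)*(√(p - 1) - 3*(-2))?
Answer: 6 + I ≈ 6.0 + 1.0*I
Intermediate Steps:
g(K) = K²
g(1)*(√(p - 1) - 3*(-2)) = 1²*(√(0 - 1) - 3*(-2)) = 1*(√(-1) + 6) = 1*(I + 6) = 1*(6 + I) = 6 + I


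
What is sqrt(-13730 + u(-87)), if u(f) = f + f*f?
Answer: 2*I*sqrt(1562) ≈ 79.044*I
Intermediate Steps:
u(f) = f + f**2
sqrt(-13730 + u(-87)) = sqrt(-13730 - 87*(1 - 87)) = sqrt(-13730 - 87*(-86)) = sqrt(-13730 + 7482) = sqrt(-6248) = 2*I*sqrt(1562)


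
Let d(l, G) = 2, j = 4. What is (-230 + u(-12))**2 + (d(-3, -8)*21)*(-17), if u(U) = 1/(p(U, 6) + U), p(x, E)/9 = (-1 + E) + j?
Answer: 248425807/4761 ≈ 52179.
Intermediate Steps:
p(x, E) = 27 + 9*E (p(x, E) = 9*((-1 + E) + 4) = 9*(3 + E) = 27 + 9*E)
u(U) = 1/(81 + U) (u(U) = 1/((27 + 9*6) + U) = 1/((27 + 54) + U) = 1/(81 + U))
(-230 + u(-12))**2 + (d(-3, -8)*21)*(-17) = (-230 + 1/(81 - 12))**2 + (2*21)*(-17) = (-230 + 1/69)**2 + 42*(-17) = (-230 + 1/69)**2 - 714 = (-15869/69)**2 - 714 = 251825161/4761 - 714 = 248425807/4761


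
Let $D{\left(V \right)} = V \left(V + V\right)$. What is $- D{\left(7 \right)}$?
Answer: $-98$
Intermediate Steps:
$D{\left(V \right)} = 2 V^{2}$ ($D{\left(V \right)} = V 2 V = 2 V^{2}$)
$- D{\left(7 \right)} = - 2 \cdot 7^{2} = - 2 \cdot 49 = \left(-1\right) 98 = -98$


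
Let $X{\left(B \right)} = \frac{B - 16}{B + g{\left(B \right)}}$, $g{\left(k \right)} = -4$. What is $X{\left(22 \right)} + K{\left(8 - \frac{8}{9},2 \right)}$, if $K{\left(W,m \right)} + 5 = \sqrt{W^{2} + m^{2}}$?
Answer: $- \frac{14}{3} + \frac{2 \sqrt{1105}}{9} \approx 2.7203$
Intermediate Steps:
$K{\left(W,m \right)} = -5 + \sqrt{W^{2} + m^{2}}$
$X{\left(B \right)} = \frac{-16 + B}{-4 + B}$ ($X{\left(B \right)} = \frac{B - 16}{B - 4} = \frac{-16 + B}{-4 + B}$)
$X{\left(22 \right)} + K{\left(8 - \frac{8}{9},2 \right)} = \frac{-16 + 22}{-4 + 22} - \left(5 - \sqrt{\left(8 - \frac{8}{9}\right)^{2} + 2^{2}}\right) = \frac{1}{18} \cdot 6 - \left(5 - \sqrt{\left(8 - \frac{8}{9}\right)^{2} + 4}\right) = \frac{1}{3} - \left(5 - \sqrt{\left(\frac{64}{9}\right)^{2} + 4}\right) = \frac{1}{3} - \left(5 - \sqrt{\frac{4096}{81} + 4}\right) = \frac{1}{3} - \left(5 - \sqrt{\frac{4420}{81}}\right) = \frac{1}{3} - \left(5 - \frac{2 \sqrt{1105}}{9}\right) = - \frac{14}{3} + \frac{2 \sqrt{1105}}{9}$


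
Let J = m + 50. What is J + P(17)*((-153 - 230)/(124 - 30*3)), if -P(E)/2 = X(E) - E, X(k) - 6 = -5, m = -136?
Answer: -7590/17 ≈ -446.47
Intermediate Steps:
J = -86 (J = -136 + 50 = -86)
X(k) = 1 (X(k) = 6 - 5 = 1)
P(E) = -2 + 2*E (P(E) = -2*(1 - E) = -2 + 2*E)
J + P(17)*((-153 - 230)/(124 - 30*3)) = -86 + (-2 + 2*17)*((-153 - 230)/(124 - 30*3)) = -86 + (-2 + 34)*(-383/(124 - 90)) = -86 + 32*(-383/34) = -86 - 6128/17 = -7590/17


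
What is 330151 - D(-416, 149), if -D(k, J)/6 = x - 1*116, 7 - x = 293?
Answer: 327739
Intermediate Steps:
x = -286 (x = 7 - 1*293 = 7 - 293 = -286)
D(k, J) = 2412 (D(k, J) = -6*(-286 - 1*116) = -6*(-286 - 116) = -6*(-402) = 2412)
330151 - D(-416, 149) = 330151 - 1*2412 = 330151 - 2412 = 327739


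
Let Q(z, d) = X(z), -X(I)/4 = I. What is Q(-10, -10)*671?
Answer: 26840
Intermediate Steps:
X(I) = -4*I
Q(z, d) = -4*z
Q(-10, -10)*671 = -4*(-10)*671 = 40*671 = 26840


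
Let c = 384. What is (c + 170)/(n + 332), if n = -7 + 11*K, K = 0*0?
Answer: 554/325 ≈ 1.7046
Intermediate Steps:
K = 0
n = -7 (n = -7 + 11*0 = -7 + 0 = -7)
(c + 170)/(n + 332) = (384 + 170)/(-7 + 332) = 554/325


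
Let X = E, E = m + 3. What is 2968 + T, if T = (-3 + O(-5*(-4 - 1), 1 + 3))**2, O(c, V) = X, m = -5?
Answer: 2993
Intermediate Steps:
E = -2 (E = -5 + 3 = -2)
X = -2
O(c, V) = -2
T = 25 (T = (-3 - 2)**2 = (-5)**2 = 25)
2968 + T = 2968 + 25 = 2993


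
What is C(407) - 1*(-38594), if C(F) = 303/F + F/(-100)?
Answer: 1570640451/40700 ≈ 38591.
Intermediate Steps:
C(F) = 303/F - F/100 (C(F) = 303/F + F*(-1/100) = 303/F - F/100)
C(407) - 1*(-38594) = (303/407 - 1/100*407) - 1*(-38594) = (303*(1/407) - 407/100) + 38594 = (303/407 - 407/100) + 38594 = -135349/40700 + 38594 = 1570640451/40700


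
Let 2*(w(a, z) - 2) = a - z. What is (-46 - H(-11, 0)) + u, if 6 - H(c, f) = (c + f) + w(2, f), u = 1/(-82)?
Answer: -4921/82 ≈ -60.012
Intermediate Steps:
u = -1/82 ≈ -0.012195
w(a, z) = 2 + a/2 - z/2 (w(a, z) = 2 + (a - z)/2 = 2 + (a/2 - z/2) = 2 + a/2 - z/2)
H(c, f) = 3 - c - f/2 (H(c, f) = 6 - ((c + f) + (2 + (½)*2 - f/2)) = 6 - ((c + f) + (2 + 1 - f/2)) = 6 - ((c + f) + (3 - f/2)) = 6 - (3 + c + f/2) = 6 + (-3 - c - f/2) = 3 - c - f/2)
(-46 - H(-11, 0)) + u = (-46 - (3 - 1*(-11) - ½*0)) - 1/82 = (-46 - (3 + 11 + 0)) - 1/82 = (-46 - 1*14) - 1/82 = (-46 - 14) - 1/82 = -60 - 1/82 = -4921/82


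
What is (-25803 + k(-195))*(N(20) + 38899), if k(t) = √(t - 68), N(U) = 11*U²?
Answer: -1117244097 + 43299*I*√263 ≈ -1.1172e+9 + 7.0219e+5*I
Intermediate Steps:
k(t) = √(-68 + t)
(-25803 + k(-195))*(N(20) + 38899) = (-25803 + √(-68 - 195))*(11*20² + 38899) = (-25803 + √(-263))*(11*400 + 38899) = (-25803 + I*√263)*(4400 + 38899) = (-25803 + I*√263)*43299 = -1117244097 + 43299*I*√263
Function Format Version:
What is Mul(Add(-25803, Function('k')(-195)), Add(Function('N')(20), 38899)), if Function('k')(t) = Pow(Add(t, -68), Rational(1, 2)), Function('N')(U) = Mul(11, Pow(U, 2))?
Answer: Add(-1117244097, Mul(43299, I, Pow(263, Rational(1, 2)))) ≈ Add(-1.1172e+9, Mul(7.0219e+5, I))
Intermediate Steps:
Function('k')(t) = Pow(Add(-68, t), Rational(1, 2))
Mul(Add(-25803, Function('k')(-195)), Add(Function('N')(20), 38899)) = Mul(Add(-25803, Pow(Add(-68, -195), Rational(1, 2))), Add(Mul(11, Pow(20, 2)), 38899)) = Mul(Add(-25803, Pow(-263, Rational(1, 2))), Add(Mul(11, 400), 38899)) = Mul(Add(-25803, Mul(I, Pow(263, Rational(1, 2)))), Add(4400, 38899)) = Mul(Add(-25803, Mul(I, Pow(263, Rational(1, 2)))), 43299) = Add(-1117244097, Mul(43299, I, Pow(263, Rational(1, 2))))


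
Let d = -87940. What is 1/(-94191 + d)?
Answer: -1/182131 ≈ -5.4906e-6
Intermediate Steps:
1/(-94191 + d) = 1/(-94191 - 87940) = 1/(-182131) = -1/182131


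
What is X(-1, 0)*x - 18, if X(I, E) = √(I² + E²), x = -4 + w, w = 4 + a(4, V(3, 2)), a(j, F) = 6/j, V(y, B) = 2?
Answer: -33/2 ≈ -16.500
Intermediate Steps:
w = 11/2 (w = 4 + 6/4 = 4 + 6*(¼) = 4 + 3/2 = 11/2 ≈ 5.5000)
x = 3/2 (x = -4 + 11/2 = 3/2 ≈ 1.5000)
X(I, E) = √(E² + I²)
X(-1, 0)*x - 18 = √(0² + (-1)²)*(3/2) - 18 = √(0 + 1)*(3/2) - 18 = √1*(3/2) - 18 = 1*(3/2) - 18 = 3/2 - 18 = -33/2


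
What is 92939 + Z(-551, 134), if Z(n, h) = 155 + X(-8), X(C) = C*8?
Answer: 93030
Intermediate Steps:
X(C) = 8*C
Z(n, h) = 91 (Z(n, h) = 155 + 8*(-8) = 155 - 64 = 91)
92939 + Z(-551, 134) = 92939 + 91 = 93030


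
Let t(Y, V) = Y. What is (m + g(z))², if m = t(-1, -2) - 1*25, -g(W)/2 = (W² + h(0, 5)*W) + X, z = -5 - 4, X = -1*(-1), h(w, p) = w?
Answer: 36100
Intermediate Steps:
X = 1
z = -9
g(W) = -2 - 2*W² (g(W) = -2*((W² + 0*W) + 1) = -2*((W² + 0) + 1) = -2*(W² + 1) = -2*(1 + W²) = -2 - 2*W²)
m = -26 (m = -1 - 1*25 = -1 - 25 = -26)
(m + g(z))² = (-26 + (-2 - 2*(-9)²))² = (-26 + (-2 - 2*81))² = (-26 + (-2 - 162))² = (-26 - 164)² = (-190)² = 36100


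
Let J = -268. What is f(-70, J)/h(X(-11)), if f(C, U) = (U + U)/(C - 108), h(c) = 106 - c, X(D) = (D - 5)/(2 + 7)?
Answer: 1206/43165 ≈ 0.027939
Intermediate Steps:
X(D) = -5/9 + D/9 (X(D) = (-5 + D)/9 = (-5 + D)*(⅑) = -5/9 + D/9)
f(C, U) = 2*U/(-108 + C) (f(C, U) = (2*U)/(-108 + C) = 2*U/(-108 + C))
f(-70, J)/h(X(-11)) = (2*(-268)/(-108 - 70))/(106 - (-5/9 + (⅑)*(-11))) = (2*(-268)/(-178))/(106 - (-5/9 - 11/9)) = (2*(-268)*(-1/178))/(106 - 1*(-16/9)) = 268/(89*(106 + 16/9)) = 268/(89*(970/9)) = (268/89)*(9/970) = 1206/43165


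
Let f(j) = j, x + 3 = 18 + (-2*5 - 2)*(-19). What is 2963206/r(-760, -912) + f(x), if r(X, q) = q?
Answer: -1370795/456 ≈ -3006.1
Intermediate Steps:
x = 243 (x = -3 + (18 + (-2*5 - 2)*(-19)) = -3 + (18 + (-10 - 2)*(-19)) = -3 + (18 - 12*(-19)) = -3 + (18 + 228) = -3 + 246 = 243)
2963206/r(-760, -912) + f(x) = 2963206/(-912) + 243 = 2963206*(-1/912) + 243 = -1481603/456 + 243 = -1370795/456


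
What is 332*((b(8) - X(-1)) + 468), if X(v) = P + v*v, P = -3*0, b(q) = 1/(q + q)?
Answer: 620259/4 ≈ 1.5506e+5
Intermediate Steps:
b(q) = 1/(2*q)
P = 0
X(v) = v**2 (X(v) = 0 + v*v = 0 + v**2 = v**2)
332*((b(8) - X(-1)) + 468) = 332*(((1/2)/8 - 1*(-1)**2) + 468) = 332*(((1/2)*(1/8) - 1*1) + 468) = 332*((1/16 - 1) + 468) = 332*(-15/16 + 468) = 332*(7473/16) = 620259/4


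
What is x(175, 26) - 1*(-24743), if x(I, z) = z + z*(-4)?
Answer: 24665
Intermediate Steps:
x(I, z) = -3*z (x(I, z) = z - 4*z = -3*z)
x(175, 26) - 1*(-24743) = -3*26 - 1*(-24743) = -78 + 24743 = 24665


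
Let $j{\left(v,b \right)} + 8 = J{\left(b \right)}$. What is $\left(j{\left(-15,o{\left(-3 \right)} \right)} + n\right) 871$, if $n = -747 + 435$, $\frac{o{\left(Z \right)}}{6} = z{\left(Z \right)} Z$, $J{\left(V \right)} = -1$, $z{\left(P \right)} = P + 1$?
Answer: $-279591$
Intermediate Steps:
$z{\left(P \right)} = 1 + P$
$o{\left(Z \right)} = 6 Z \left(1 + Z\right)$ ($o{\left(Z \right)} = 6 \left(1 + Z\right) Z = 6 Z \left(1 + Z\right)$)
$j{\left(v,b \right)} = -9$ ($j{\left(v,b \right)} = -8 - 1 = -9$)
$n = -312$
$\left(j{\left(-15,o{\left(-3 \right)} \right)} + n\right) 871 = \left(-9 - 312\right) 871 = \left(-321\right) 871 = -279591$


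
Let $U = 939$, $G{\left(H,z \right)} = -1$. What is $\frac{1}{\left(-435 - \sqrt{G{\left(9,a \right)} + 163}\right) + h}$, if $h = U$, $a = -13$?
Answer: $\frac{28}{14103} + \frac{\sqrt{2}}{28206} \approx 0.0020355$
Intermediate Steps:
$h = 939$
$\frac{1}{\left(-435 - \sqrt{G{\left(9,a \right)} + 163}\right) + h} = \frac{1}{\left(-435 - \sqrt{-1 + 163}\right) + 939} = \frac{1}{\left(-435 - \sqrt{162}\right) + 939} = \frac{1}{\left(-435 - 9 \sqrt{2}\right) + 939} = \frac{1}{504 - 9 \sqrt{2}}$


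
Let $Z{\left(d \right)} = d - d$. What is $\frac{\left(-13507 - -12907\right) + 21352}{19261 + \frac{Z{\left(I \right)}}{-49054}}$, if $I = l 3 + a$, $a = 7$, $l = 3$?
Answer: $\frac{20752}{19261} \approx 1.0774$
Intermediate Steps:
$I = 16$ ($I = 3 \cdot 3 + 7 = 9 + 7 = 16$)
$Z{\left(d \right)} = 0$
$\frac{\left(-13507 - -12907\right) + 21352}{19261 + \frac{Z{\left(I \right)}}{-49054}} = \frac{\left(-13507 - -12907\right) + 21352}{19261 + \frac{0}{-49054}} = \frac{\left(-13507 + 12907\right) + 21352}{19261 + 0 \left(- \frac{1}{49054}\right)} = \frac{-600 + 21352}{19261 + 0} = \frac{20752}{19261}$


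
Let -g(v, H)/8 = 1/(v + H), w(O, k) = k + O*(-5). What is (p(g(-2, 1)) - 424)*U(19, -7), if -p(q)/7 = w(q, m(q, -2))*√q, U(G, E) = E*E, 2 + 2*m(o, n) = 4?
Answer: -20776 + 26754*√2 ≈ 17060.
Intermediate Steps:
m(o, n) = 1 (m(o, n) = -1 + (½)*4 = -1 + 2 = 1)
w(O, k) = k - 5*O
U(G, E) = E²
g(v, H) = -8/(H + v) (g(v, H) = -8/(v + H) = -8/(H + v))
p(q) = -7*√q*(1 - 5*q) (p(q) = -7*(1 - 5*q)*√q = -7*√q*(1 - 5*q))
(p(g(-2, 1)) - 424)*U(19, -7) = (√(-8/(1 - 2))*(-7 + 35*(-8/(1 - 2))) - 424)*(-7)² = (√(-8/(-1))*(-7 + 35*(-8/(-1))) - 424)*49 = (√(-8*(-1))*(-7 + 35*(-8*(-1))) - 424)*49 = (√8*(-7 + 35*8) - 424)*49 = ((2*√2)*(-7 + 280) - 424)*49 = ((2*√2)*273 - 424)*49 = (546*√2 - 424)*49 = (-424 + 546*√2)*49 = -20776 + 26754*√2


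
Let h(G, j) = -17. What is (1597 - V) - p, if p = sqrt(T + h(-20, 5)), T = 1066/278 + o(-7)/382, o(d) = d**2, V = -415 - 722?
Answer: 2734 - I*sqrt(36757037402)/53098 ≈ 2734.0 - 3.6107*I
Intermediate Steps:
V = -1137
T = 210417/53098 (T = 1066/278 + (-7)**2/382 = 1066*(1/278) + 49*(1/382) = 533/139 + 49/382 = 210417/53098 ≈ 3.9628)
p = I*sqrt(36757037402)/53098 (p = sqrt(210417/53098 - 17) = sqrt(-692249/53098) = I*sqrt(36757037402)/53098 ≈ 3.6107*I)
(1597 - V) - p = (1597 - 1*(-1137)) - I*sqrt(36757037402)/53098 = (1597 + 1137) - I*sqrt(36757037402)/53098 = 2734 - I*sqrt(36757037402)/53098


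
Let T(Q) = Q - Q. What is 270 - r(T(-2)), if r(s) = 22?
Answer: 248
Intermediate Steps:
T(Q) = 0
270 - r(T(-2)) = 270 - 1*22 = 270 - 22 = 248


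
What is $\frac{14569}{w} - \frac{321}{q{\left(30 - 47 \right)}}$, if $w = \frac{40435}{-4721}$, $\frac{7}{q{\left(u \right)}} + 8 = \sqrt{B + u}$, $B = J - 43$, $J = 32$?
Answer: $- \frac{377624663}{283045} - \frac{642 i \sqrt{7}}{7} \approx -1334.2 - 242.65 i$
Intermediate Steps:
$B = -11$ ($B = 32 - 43 = -11$)
$q{\left(u \right)} = \frac{7}{-8 + \sqrt{-11 + u}}$
$w = - \frac{40435}{4721}$ ($w = 40435 \left(- \frac{1}{4721}\right) = - \frac{40435}{4721} \approx -8.5649$)
$\frac{14569}{w} - \frac{321}{q{\left(30 - 47 \right)}} = \frac{14569}{- \frac{40435}{4721}} - \frac{321}{7 \frac{1}{-8 + \sqrt{-11 + \left(30 - 47\right)}}} = 14569 \left(- \frac{4721}{40435}\right) - \frac{321}{7 \frac{1}{-8 + \sqrt{-11 + \left(30 - 47\right)}}} = - \frac{68780249}{40435} - \frac{321}{7 \frac{1}{-8 + \sqrt{-11 - 17}}} = - \frac{68780249}{40435} - \frac{321}{7 \frac{1}{-8 + \sqrt{-28}}} = - \frac{68780249}{40435} - \frac{321}{7 \frac{1}{-8 + 2 i \sqrt{7}}} = - \frac{68780249}{40435} - 321 \left(- \frac{8}{7} + \frac{2 i \sqrt{7}}{7}\right) = - \frac{68780249}{40435} + \left(\frac{2568}{7} - \frac{642 i \sqrt{7}}{7}\right) = - \frac{377624663}{283045} - \frac{642 i \sqrt{7}}{7}$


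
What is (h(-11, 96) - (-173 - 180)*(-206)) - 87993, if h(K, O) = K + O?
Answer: -160626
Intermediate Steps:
(h(-11, 96) - (-173 - 180)*(-206)) - 87993 = ((-11 + 96) - (-173 - 180)*(-206)) - 87993 = (85 - (-353)*(-206)) - 87993 = (85 - 1*72718) - 87993 = (85 - 72718) - 87993 = -72633 - 87993 = -160626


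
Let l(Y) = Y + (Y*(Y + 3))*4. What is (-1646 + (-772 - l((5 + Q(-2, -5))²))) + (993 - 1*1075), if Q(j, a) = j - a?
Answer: -19716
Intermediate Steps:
l(Y) = Y + 4*Y*(3 + Y) (l(Y) = Y + (Y*(3 + Y))*4 = Y + 4*Y*(3 + Y))
(-1646 + (-772 - l((5 + Q(-2, -5))²))) + (993 - 1*1075) = (-1646 + (-772 - (5 + (-2 - 1*(-5)))²*(13 + 4*(5 + (-2 - 1*(-5)))²))) + (993 - 1*1075) = (-1646 + (-772 - (5 + (-2 + 5))²*(13 + 4*(5 + (-2 + 5))²))) + (993 - 1075) = (-1646 + (-772 - (5 + 3)²*(13 + 4*(5 + 3)²))) - 82 = (-1646 + (-772 - 8²*(13 + 4*8²))) - 82 = (-1646 + (-772 - 64*(13 + 4*64))) - 82 = (-1646 + (-772 - 64*(13 + 256))) - 82 = (-1646 + (-772 - 64*269)) - 82 = (-1646 + (-772 - 1*17216)) - 82 = (-1646 + (-772 - 17216)) - 82 = (-1646 - 17988) - 82 = -19634 - 82 = -19716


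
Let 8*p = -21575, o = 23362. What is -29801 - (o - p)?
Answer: -446879/8 ≈ -55860.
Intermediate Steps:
p = -21575/8 (p = (⅛)*(-21575) = -21575/8 ≈ -2696.9)
-29801 - (o - p) = -29801 - (23362 - 1*(-21575/8)) = -29801 - (23362 + 21575/8) = -29801 - 1*208471/8 = -29801 - 208471/8 = -446879/8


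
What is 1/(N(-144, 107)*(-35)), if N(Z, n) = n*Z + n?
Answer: 1/535535 ≈ 1.8673e-6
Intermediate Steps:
N(Z, n) = n + Z*n (N(Z, n) = Z*n + n = n + Z*n)
1/(N(-144, 107)*(-35)) = 1/((107*(1 - 144))*(-35)) = 1/((107*(-143))*(-35)) = 1/(-15301*(-35)) = 1/535535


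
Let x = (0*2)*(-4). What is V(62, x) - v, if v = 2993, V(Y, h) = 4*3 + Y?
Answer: -2919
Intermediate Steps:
x = 0 (x = 0*(-4) = 0)
V(Y, h) = 12 + Y
V(62, x) - v = (12 + 62) - 1*2993 = 74 - 2993 = -2919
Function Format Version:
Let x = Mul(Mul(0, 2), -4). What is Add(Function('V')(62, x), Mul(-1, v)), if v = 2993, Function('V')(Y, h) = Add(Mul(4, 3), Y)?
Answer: -2919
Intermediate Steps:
x = 0 (x = Mul(0, -4) = 0)
Function('V')(Y, h) = Add(12, Y)
Add(Function('V')(62, x), Mul(-1, v)) = Add(Add(12, 62), Mul(-1, 2993)) = Add(74, -2993) = -2919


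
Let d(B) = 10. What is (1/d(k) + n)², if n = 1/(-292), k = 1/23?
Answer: 19881/2131600 ≈ 0.0093268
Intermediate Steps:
k = 1/23 ≈ 0.043478
n = -1/292 ≈ -0.0034247
(1/d(k) + n)² = (1/10 - 1/292)² = (⅒ - 1/292)² = (141/1460)² = 19881/2131600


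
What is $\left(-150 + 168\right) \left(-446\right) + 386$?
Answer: $-7642$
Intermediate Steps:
$\left(-150 + 168\right) \left(-446\right) + 386 = 18 \left(-446\right) + 386 = -8028 + 386 = -7642$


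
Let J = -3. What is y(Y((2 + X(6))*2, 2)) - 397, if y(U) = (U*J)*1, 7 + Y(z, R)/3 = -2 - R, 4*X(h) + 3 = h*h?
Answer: -298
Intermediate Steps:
X(h) = -¾ + h²/4 (X(h) = -¾ + (h*h)/4 = -¾ + h²/4)
Y(z, R) = -27 - 3*R (Y(z, R) = -21 + 3*(-2 - R) = -21 + (-6 - 3*R) = -27 - 3*R)
y(U) = -3*U (y(U) = (U*(-3))*1 = -3*U*1 = -3*U)
y(Y((2 + X(6))*2, 2)) - 397 = -3*(-27 - 3*2) - 397 = -3*(-27 - 6) - 397 = -3*(-33) - 397 = 99 - 397 = -298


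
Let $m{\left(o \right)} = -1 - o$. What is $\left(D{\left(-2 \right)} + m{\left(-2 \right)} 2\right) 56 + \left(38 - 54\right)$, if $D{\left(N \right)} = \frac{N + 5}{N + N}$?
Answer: $54$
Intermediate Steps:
$D{\left(N \right)} = \frac{5 + N}{2 N}$
$\left(D{\left(-2 \right)} + m{\left(-2 \right)} 2\right) 56 + \left(38 - 54\right) = \left(\frac{5 - 2}{2 \left(-2\right)} + \left(-1 - -2\right) 2\right) 56 + \left(38 - 54\right) = \left(\frac{1}{2} \left(- \frac{1}{2}\right) 3 + \left(-1 + 2\right) 2\right) 56 + \left(38 - 54\right) = \left(- \frac{3}{4} + 1 \cdot 2\right) 56 - 16 = \left(- \frac{3}{4} + 2\right) 56 - 16 = \frac{5}{4} \cdot 56 - 16 = 70 - 16 = 54$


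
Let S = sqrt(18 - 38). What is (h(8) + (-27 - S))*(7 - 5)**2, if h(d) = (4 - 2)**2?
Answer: -92 - 8*I*sqrt(5) ≈ -92.0 - 17.889*I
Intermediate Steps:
S = 2*I*sqrt(5) (S = sqrt(-20) = 2*I*sqrt(5) ≈ 4.4721*I)
h(d) = 4 (h(d) = 2**2 = 4)
(h(8) + (-27 - S))*(7 - 5)**2 = (4 + (-27 - 2*I*sqrt(5)))*(7 - 5)**2 = (4 + (-27 - 2*I*sqrt(5)))*2**2 = (-23 - 2*I*sqrt(5))*4 = -92 - 8*I*sqrt(5)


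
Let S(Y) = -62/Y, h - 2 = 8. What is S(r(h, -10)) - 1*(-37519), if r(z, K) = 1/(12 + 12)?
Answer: 36031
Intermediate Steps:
h = 10 (h = 2 + 8 = 10)
r(z, K) = 1/24
S(r(h, -10)) - 1*(-37519) = -62/1/24 - 1*(-37519) = -62*24 + 37519 = -1488 + 37519 = 36031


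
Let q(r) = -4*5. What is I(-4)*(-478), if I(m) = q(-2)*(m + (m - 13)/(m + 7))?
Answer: -277240/3 ≈ -92413.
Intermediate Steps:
q(r) = -20
I(m) = -20*m - 20*(-13 + m)/(7 + m) (I(m) = -20*(m + (m - 13)/(m + 7)) = -20*(m + (-13 + m)/(7 + m)) = -20*m - 20*(-13 + m)/(7 + m))
I(-4)*(-478) = (20*(13 - 1*(-4)**2 - 8*(-4))/(7 - 4))*(-478) = (20*(13 - 1*16 + 32)/3)*(-478) = (20*(1/3)*(13 - 16 + 32))*(-478) = (20*(1/3)*29)*(-478) = (580/3)*(-478) = -277240/3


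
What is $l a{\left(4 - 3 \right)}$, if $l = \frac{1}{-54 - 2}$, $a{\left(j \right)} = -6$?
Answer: $\frac{3}{28} \approx 0.10714$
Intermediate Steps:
$l = - \frac{1}{56}$ ($l = \frac{1}{-56} = - \frac{1}{56} \approx -0.017857$)
$l a{\left(4 - 3 \right)} = \left(- \frac{1}{56}\right) \left(-6\right) = \frac{3}{28}$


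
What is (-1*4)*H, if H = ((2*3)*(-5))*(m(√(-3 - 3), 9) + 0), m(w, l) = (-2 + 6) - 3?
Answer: 120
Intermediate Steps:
m(w, l) = 1 (m(w, l) = 4 - 3 = 1)
H = -30 (H = ((2*3)*(-5))*(1 + 0) = (6*(-5))*1 = -30*1 = -30)
(-1*4)*H = -1*4*(-30) = -4*(-30) = 120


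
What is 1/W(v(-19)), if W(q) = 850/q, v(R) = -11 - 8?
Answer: -19/850 ≈ -0.022353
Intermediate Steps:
v(R) = -19
1/W(v(-19)) = 1/(850/(-19)) = 1/(850*(-1/19)) = 1/(-850/19) = -19/850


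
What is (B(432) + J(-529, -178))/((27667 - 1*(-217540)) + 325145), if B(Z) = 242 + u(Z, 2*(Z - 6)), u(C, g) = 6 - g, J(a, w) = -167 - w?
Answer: -593/570352 ≈ -0.0010397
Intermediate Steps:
B(Z) = 260 - 2*Z (B(Z) = 242 + (6 - 2*(Z - 6)) = 242 + (6 - 2*(-6 + Z)) = 242 + (6 - (-12 + 2*Z)) = 242 + (6 + (12 - 2*Z)) = 242 + (18 - 2*Z) = 260 - 2*Z)
(B(432) + J(-529, -178))/((27667 - 1*(-217540)) + 325145) = ((260 - 2*432) + (-167 - 1*(-178)))/((27667 - 1*(-217540)) + 325145) = ((260 - 864) + (-167 + 178))/((27667 + 217540) + 325145) = (-604 + 11)/(245207 + 325145) = -593/570352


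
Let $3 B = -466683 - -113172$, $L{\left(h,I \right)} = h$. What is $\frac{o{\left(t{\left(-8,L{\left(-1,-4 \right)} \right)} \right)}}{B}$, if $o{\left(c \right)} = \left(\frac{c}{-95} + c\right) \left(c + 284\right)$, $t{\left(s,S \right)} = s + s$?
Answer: $\frac{403072}{11194515} \approx 0.036006$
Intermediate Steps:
$t{\left(s,S \right)} = 2 s$
$o{\left(c \right)} = \frac{94 c \left(284 + c\right)}{95}$ ($o{\left(c \right)} = \left(c \left(- \frac{1}{95}\right) + c\right) \left(284 + c\right) = \left(- \frac{c}{95} + c\right) \left(284 + c\right) = \frac{94 c}{95} \left(284 + c\right) = \frac{94 c \left(284 + c\right)}{95}$)
$B = -117837$ ($B = \frac{-466683 - -113172}{3} = \frac{-466683 + 113172}{3} = \frac{1}{3} \left(-353511\right) = -117837$)
$\frac{o{\left(t{\left(-8,L{\left(-1,-4 \right)} \right)} \right)}}{B} = \frac{\frac{94}{95} \cdot 2 \left(-8\right) \left(284 + 2 \left(-8\right)\right)}{-117837} = \frac{94}{95} \left(-16\right) \left(284 - 16\right) \left(- \frac{1}{117837}\right) = \frac{94}{95} \left(-16\right) 268 \left(- \frac{1}{117837}\right) = \left(- \frac{403072}{95}\right) \left(- \frac{1}{117837}\right) = \frac{403072}{11194515}$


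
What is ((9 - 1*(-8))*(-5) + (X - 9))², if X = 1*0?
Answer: 8836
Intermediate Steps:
X = 0
((9 - 1*(-8))*(-5) + (X - 9))² = ((9 - 1*(-8))*(-5) + (0 - 9))² = ((9 + 8)*(-5) - 9)² = (17*(-5) - 9)² = (-85 - 9)² = (-94)² = 8836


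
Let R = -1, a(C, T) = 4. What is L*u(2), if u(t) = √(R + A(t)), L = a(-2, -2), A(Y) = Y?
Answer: 4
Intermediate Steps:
L = 4
u(t) = √(-1 + t)
L*u(2) = 4*√(-1 + 2) = 4*√1 = 4*1 = 4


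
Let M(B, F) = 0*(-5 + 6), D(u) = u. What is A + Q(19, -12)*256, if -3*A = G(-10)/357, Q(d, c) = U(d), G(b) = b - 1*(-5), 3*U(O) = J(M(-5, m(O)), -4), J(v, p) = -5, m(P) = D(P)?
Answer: -456955/1071 ≈ -426.66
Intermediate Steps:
m(P) = P
M(B, F) = 0 (M(B, F) = 0*1 = 0)
U(O) = -5/3 (U(O) = (⅓)*(-5) = -5/3)
G(b) = 5 + b (G(b) = b + 5 = 5 + b)
Q(d, c) = -5/3
A = 5/1071 (A = -(5 - 10)/(3*357) = -(-5)/(3*357) = -⅓*(-5/357) = 5/1071 ≈ 0.0046685)
A + Q(19, -12)*256 = 5/1071 - 5/3*256 = 5/1071 - 1280/3 = -456955/1071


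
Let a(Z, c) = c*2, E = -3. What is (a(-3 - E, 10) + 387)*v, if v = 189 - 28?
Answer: 65527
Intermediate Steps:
a(Z, c) = 2*c
v = 161
(a(-3 - E, 10) + 387)*v = (2*10 + 387)*161 = (20 + 387)*161 = 407*161 = 65527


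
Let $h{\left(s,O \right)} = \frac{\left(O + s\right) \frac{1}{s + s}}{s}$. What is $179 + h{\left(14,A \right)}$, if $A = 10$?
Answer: $\frac{8774}{49} \approx 179.06$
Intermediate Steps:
$h{\left(s,O \right)} = \frac{O + s}{2 s^{2}}$ ($h{\left(s,O \right)} = \frac{\left(O + s\right) \frac{1}{2 s}}{s} = \frac{\frac{1}{2} \frac{1}{s} \left(O + s\right)}{s} = \frac{O + s}{2 s^{2}}$)
$179 + h{\left(14,A \right)} = 179 + \frac{10 + 14}{2 \cdot 196} = 179 + \frac{1}{2} \cdot \frac{1}{196} \cdot 24 = 179 + \frac{3}{49} = \frac{8774}{49}$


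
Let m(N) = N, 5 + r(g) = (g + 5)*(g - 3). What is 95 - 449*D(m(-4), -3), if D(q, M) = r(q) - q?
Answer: 3687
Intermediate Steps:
r(g) = -5 + (-3 + g)*(5 + g) (r(g) = -5 + (g + 5)*(g - 3) = -5 + (5 + g)*(-3 + g) = -5 + (-3 + g)*(5 + g))
D(q, M) = -20 + q + q² (D(q, M) = (-20 + q² + 2*q) - q = -20 + q + q²)
95 - 449*D(m(-4), -3) = 95 - 449*(-20 - 4 + (-4)²) = 95 - 449*(-20 - 4 + 16) = 95 - 449*(-8) = 95 + 3592 = 3687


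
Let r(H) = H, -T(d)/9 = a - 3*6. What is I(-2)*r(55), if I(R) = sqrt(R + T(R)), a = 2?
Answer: 55*sqrt(142) ≈ 655.40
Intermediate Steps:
T(d) = 144 (T(d) = -9*(2 - 3*6) = -9*(2 - 18) = -9*(-16) = 144)
I(R) = sqrt(144 + R) (I(R) = sqrt(R + 144) = sqrt(144 + R))
I(-2)*r(55) = sqrt(144 - 2)*55 = sqrt(142)*55 = 55*sqrt(142)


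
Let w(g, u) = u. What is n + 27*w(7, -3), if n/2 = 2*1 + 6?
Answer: -65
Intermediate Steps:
n = 16 (n = 2*(2*1 + 6) = 2*(2 + 6) = 2*8 = 16)
n + 27*w(7, -3) = 16 + 27*(-3) = 16 - 81 = -65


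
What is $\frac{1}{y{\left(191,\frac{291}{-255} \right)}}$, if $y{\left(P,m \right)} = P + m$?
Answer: $\frac{85}{16138} \approx 0.0052671$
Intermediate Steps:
$\frac{1}{y{\left(191,\frac{291}{-255} \right)}} = \frac{1}{191 + \frac{291}{-255}} = \frac{1}{191 + 291 \left(- \frac{1}{255}\right)} = \frac{1}{191 - \frac{97}{85}} = \frac{1}{\frac{16138}{85}} = \frac{85}{16138}$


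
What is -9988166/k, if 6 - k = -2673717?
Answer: -9988166/2673723 ≈ -3.7357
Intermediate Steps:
k = 2673723 (k = 6 - 1*(-2673717) = 6 + 2673717 = 2673723)
-9988166/k = -9988166/2673723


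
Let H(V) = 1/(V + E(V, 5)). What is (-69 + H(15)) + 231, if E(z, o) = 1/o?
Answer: 12317/76 ≈ 162.07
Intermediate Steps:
H(V) = 1/(⅕ + V) (H(V) = 1/(V + 1/5) = 1/(V + ⅕) = 1/(⅕ + V))
(-69 + H(15)) + 231 = (-69 + 5/(1 + 5*15)) + 231 = (-69 + 5/(1 + 75)) + 231 = (-69 + 5/76) + 231 = -5239/76 + 231 = 12317/76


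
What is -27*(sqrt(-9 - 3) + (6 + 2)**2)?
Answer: -1728 - 54*I*sqrt(3) ≈ -1728.0 - 93.531*I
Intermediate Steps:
-27*(sqrt(-9 - 3) + (6 + 2)**2) = -27*(sqrt(-12) + 8**2) = -27*(2*I*sqrt(3) + 64) = -27*(64 + 2*I*sqrt(3)) = -1728 - 54*I*sqrt(3)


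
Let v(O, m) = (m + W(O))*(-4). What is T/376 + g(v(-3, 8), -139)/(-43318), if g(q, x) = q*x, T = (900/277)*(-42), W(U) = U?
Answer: -120435185/281978521 ≈ -0.42711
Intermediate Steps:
v(O, m) = -4*O - 4*m (v(O, m) = (m + O)*(-4) = (O + m)*(-4) = -4*O - 4*m)
T = -37800/277 (T = (900*(1/277))*(-42) = (900/277)*(-42) = -37800/277 ≈ -136.46)
T/376 + g(v(-3, 8), -139)/(-43318) = -37800/277/376 + ((-4*(-3) - 4*8)*(-139))/(-43318) = -37800/277*1/376 + ((12 - 32)*(-139))*(-1/43318) = -4725/13019 - 20*(-139)*(-1/43318) = -4725/13019 + 2780*(-1/43318) = -4725/13019 - 1390/21659 = -120435185/281978521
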